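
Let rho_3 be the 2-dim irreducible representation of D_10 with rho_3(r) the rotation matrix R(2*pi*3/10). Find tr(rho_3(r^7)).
chi_{rho_3}(r^7) = 2*cos(2*pi*3*7/10) = 1/2 + sqrt(5)/2

Solution. rho_3(r^7) is rotation by angle 2*pi*3*7/10, whose trace is 2*cos(2*pi*3*7/10) = 1/2 + sqrt(5)/2.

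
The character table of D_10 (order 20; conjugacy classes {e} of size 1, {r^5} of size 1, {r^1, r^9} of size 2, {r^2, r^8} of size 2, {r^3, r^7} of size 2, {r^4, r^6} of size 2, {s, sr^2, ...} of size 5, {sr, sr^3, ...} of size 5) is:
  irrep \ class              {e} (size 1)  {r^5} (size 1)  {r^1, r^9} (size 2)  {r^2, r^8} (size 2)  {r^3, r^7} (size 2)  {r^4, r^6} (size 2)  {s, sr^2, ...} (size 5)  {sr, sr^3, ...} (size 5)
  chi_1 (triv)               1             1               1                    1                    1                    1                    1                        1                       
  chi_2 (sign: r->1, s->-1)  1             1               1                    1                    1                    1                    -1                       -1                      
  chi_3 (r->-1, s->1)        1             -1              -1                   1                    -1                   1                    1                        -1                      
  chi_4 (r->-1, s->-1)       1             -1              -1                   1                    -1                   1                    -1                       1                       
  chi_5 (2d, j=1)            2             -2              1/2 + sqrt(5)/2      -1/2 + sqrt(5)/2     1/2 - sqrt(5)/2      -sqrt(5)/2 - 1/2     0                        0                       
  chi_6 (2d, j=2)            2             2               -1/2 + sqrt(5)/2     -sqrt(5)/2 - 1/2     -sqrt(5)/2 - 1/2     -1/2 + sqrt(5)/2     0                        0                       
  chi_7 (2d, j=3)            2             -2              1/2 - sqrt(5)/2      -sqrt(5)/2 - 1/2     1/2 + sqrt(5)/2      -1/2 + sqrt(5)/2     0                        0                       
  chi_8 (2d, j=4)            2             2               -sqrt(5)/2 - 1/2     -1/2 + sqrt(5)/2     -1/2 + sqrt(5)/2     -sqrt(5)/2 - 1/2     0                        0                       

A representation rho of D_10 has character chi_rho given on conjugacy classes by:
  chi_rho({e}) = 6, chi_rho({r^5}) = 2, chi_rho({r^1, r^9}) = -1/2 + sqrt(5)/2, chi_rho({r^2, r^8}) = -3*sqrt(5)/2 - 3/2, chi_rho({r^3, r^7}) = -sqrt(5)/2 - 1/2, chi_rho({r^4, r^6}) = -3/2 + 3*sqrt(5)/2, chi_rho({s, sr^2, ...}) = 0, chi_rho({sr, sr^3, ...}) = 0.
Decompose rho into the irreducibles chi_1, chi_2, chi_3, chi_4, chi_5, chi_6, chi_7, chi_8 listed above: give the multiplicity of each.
Multiplicities: chi_1: 0, chi_2: 0, chi_3: 0, chi_4: 0, chi_5: 0, chi_6: 2, chi_7: 1, chi_8: 0.

Derivation: Use <chi_rho, chi> = (1/|G|) sum_C |C| * chi_rho(C) * conj(chi(C)) with |G| = 20 for each irreducible chi in the table:
  <chi_rho, chi_1> = (1/20)[1*(6)*conj(1) + 1*(2)*conj(1) + 2*(-1/2 + sqrt(5)/2)*conj(1) + 2*(-3*sqrt(5)/2 - 3/2)*conj(1) + 2*(-sqrt(5)/2 - 1/2)*conj(1) + 2*(-3/2 + 3*sqrt(5)/2)*conj(1) + 5*(0)*conj(1) + 5*(0)*conj(1)]
      = (1/20)[(6) + (2) + (-1 + sqrt(5)) + (-3*sqrt(5) - 3) + (-sqrt(5) - 1) + (-3 + 3*sqrt(5)) + (0) + (0)] = 0/20 = 0
  <chi_rho, chi_2> = (1/20)[1*(6)*conj(1) + 1*(2)*conj(1) + 2*(-1/2 + sqrt(5)/2)*conj(1) + 2*(-3*sqrt(5)/2 - 3/2)*conj(1) + 2*(-sqrt(5)/2 - 1/2)*conj(1) + 2*(-3/2 + 3*sqrt(5)/2)*conj(1) + 5*(0)*conj(-1) + 5*(0)*conj(-1)]
      = (1/20)[(6) + (2) + (-1 + sqrt(5)) + (-3*sqrt(5) - 3) + (-sqrt(5) - 1) + (-3 + 3*sqrt(5)) + (0) + (0)] = 0/20 = 0
  <chi_rho, chi_3> = (1/20)[1*(6)*conj(1) + 1*(2)*conj(-1) + 2*(-1/2 + sqrt(5)/2)*conj(-1) + 2*(-3*sqrt(5)/2 - 3/2)*conj(1) + 2*(-sqrt(5)/2 - 1/2)*conj(-1) + 2*(-3/2 + 3*sqrt(5)/2)*conj(1) + 5*(0)*conj(1) + 5*(0)*conj(-1)]
      = (1/20)[(6) + (-2) + (1 - sqrt(5)) + (-3*sqrt(5) - 3) + (1 + sqrt(5)) + (-3 + 3*sqrt(5)) + (0) + (0)] = 0/20 = 0
  <chi_rho, chi_4> = (1/20)[1*(6)*conj(1) + 1*(2)*conj(-1) + 2*(-1/2 + sqrt(5)/2)*conj(-1) + 2*(-3*sqrt(5)/2 - 3/2)*conj(1) + 2*(-sqrt(5)/2 - 1/2)*conj(-1) + 2*(-3/2 + 3*sqrt(5)/2)*conj(1) + 5*(0)*conj(-1) + 5*(0)*conj(1)]
      = (1/20)[(6) + (-2) + (1 - sqrt(5)) + (-3*sqrt(5) - 3) + (1 + sqrt(5)) + (-3 + 3*sqrt(5)) + (0) + (0)] = 0/20 = 0
  <chi_rho, chi_5> = (1/20)[1*(6)*conj(2) + 1*(2)*conj(-2) + 2*(-1/2 + sqrt(5)/2)*conj(1/2 + sqrt(5)/2) + 2*(-3*sqrt(5)/2 - 3/2)*conj(-1/2 + sqrt(5)/2) + 2*(-sqrt(5)/2 - 1/2)*conj(1/2 - sqrt(5)/2) + 2*(-3/2 + 3*sqrt(5)/2)*conj(-sqrt(5)/2 - 1/2) + 5*(0)*conj(0) + 5*(0)*conj(0)]
      = (1/20)[(12) + (-4) + (2) + (-6) + (2) + (-6) + (0) + (0)] = 0/20 = 0
  <chi_rho, chi_6> = (1/20)[1*(6)*conj(2) + 1*(2)*conj(2) + 2*(-1/2 + sqrt(5)/2)*conj(-1/2 + sqrt(5)/2) + 2*(-3*sqrt(5)/2 - 3/2)*conj(-sqrt(5)/2 - 1/2) + 2*(-sqrt(5)/2 - 1/2)*conj(-sqrt(5)/2 - 1/2) + 2*(-3/2 + 3*sqrt(5)/2)*conj(-1/2 + sqrt(5)/2) + 5*(0)*conj(0) + 5*(0)*conj(0)]
      = (1/20)[(12) + (4) + (3 - sqrt(5)) + (3*sqrt(5) + 9) + (sqrt(5) + 3) + (9 - 3*sqrt(5)) + (0) + (0)] = 40/20 = 2
  <chi_rho, chi_7> = (1/20)[1*(6)*conj(2) + 1*(2)*conj(-2) + 2*(-1/2 + sqrt(5)/2)*conj(1/2 - sqrt(5)/2) + 2*(-3*sqrt(5)/2 - 3/2)*conj(-sqrt(5)/2 - 1/2) + 2*(-sqrt(5)/2 - 1/2)*conj(1/2 + sqrt(5)/2) + 2*(-3/2 + 3*sqrt(5)/2)*conj(-1/2 + sqrt(5)/2) + 5*(0)*conj(0) + 5*(0)*conj(0)]
      = (1/20)[(12) + (-4) + (-3 + sqrt(5)) + (3*sqrt(5) + 9) + (-3 - sqrt(5)) + (9 - 3*sqrt(5)) + (0) + (0)] = 20/20 = 1
  <chi_rho, chi_8> = (1/20)[1*(6)*conj(2) + 1*(2)*conj(2) + 2*(-1/2 + sqrt(5)/2)*conj(-sqrt(5)/2 - 1/2) + 2*(-3*sqrt(5)/2 - 3/2)*conj(-1/2 + sqrt(5)/2) + 2*(-sqrt(5)/2 - 1/2)*conj(-1/2 + sqrt(5)/2) + 2*(-3/2 + 3*sqrt(5)/2)*conj(-sqrt(5)/2 - 1/2) + 5*(0)*conj(0) + 5*(0)*conj(0)]
      = (1/20)[(12) + (4) + (-2) + (-6) + (-2) + (-6) + (0) + (0)] = 0/20 = 0
Dimension check: dim(rho) = sum (mult * dim) = 0*1 + 0*1 + 0*1 + 0*1 + 0*2 + 2*2 + 1*2 + 0*2 = 6 = chi_rho(e) = 6.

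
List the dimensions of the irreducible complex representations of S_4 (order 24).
Dimensions: 1, 1, 2, 3, 3

Explanation: There are 5 irreducibles (= number of conjugacy classes). Their dimensions d_i satisfy sum d_i^2 = |G| = 24: 1 + 1 + 4 + 9 + 9 = 24.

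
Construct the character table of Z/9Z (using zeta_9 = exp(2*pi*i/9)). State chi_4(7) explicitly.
Character table of Z/9Z (irreps indexed chi_0,...,chi_8 with chi_k(m) = zeta_9^(k*m), zeta_9 = exp(2*pi*i/9)):
  irrep \ class  {0} (size 1)  {1} (size 1)    {2} (size 1)    {3} (size 1)    {4} (size 1)    {5} (size 1)    {6} (size 1)    {7} (size 1)    {8} (size 1)  
  chi_0          1             1               1               1               1               1               1               1               1             
  chi_1          1             exp(2*I*pi/9)   exp(4*I*pi/9)   exp(2*I*pi/3)   exp(8*I*pi/9)   exp(-8*I*pi/9)  exp(-2*I*pi/3)  exp(-4*I*pi/9)  exp(-2*I*pi/9)
  chi_2          1             exp(4*I*pi/9)   exp(8*I*pi/9)   exp(-2*I*pi/3)  exp(-2*I*pi/9)  exp(2*I*pi/9)   exp(2*I*pi/3)   exp(-8*I*pi/9)  exp(-4*I*pi/9)
  chi_3          1             exp(2*I*pi/3)   exp(-2*I*pi/3)  1               exp(2*I*pi/3)   exp(-2*I*pi/3)  1               exp(2*I*pi/3)   exp(-2*I*pi/3)
  chi_4          1             exp(8*I*pi/9)   exp(-2*I*pi/9)  exp(2*I*pi/3)   exp(-4*I*pi/9)  exp(4*I*pi/9)   exp(-2*I*pi/3)  exp(2*I*pi/9)   exp(-8*I*pi/9)
  chi_5          1             exp(-8*I*pi/9)  exp(2*I*pi/9)   exp(-2*I*pi/3)  exp(4*I*pi/9)   exp(-4*I*pi/9)  exp(2*I*pi/3)   exp(-2*I*pi/9)  exp(8*I*pi/9) 
  chi_6          1             exp(-2*I*pi/3)  exp(2*I*pi/3)   1               exp(-2*I*pi/3)  exp(2*I*pi/3)   1               exp(-2*I*pi/3)  exp(2*I*pi/3) 
  chi_7          1             exp(-4*I*pi/9)  exp(-8*I*pi/9)  exp(2*I*pi/3)   exp(2*I*pi/9)   exp(-2*I*pi/9)  exp(-2*I*pi/3)  exp(8*I*pi/9)   exp(4*I*pi/9) 
  chi_8          1             exp(-2*I*pi/9)  exp(-4*I*pi/9)  exp(-2*I*pi/3)  exp(-8*I*pi/9)  exp(8*I*pi/9)   exp(2*I*pi/3)   exp(4*I*pi/9)   exp(2*I*pi/9) 

Spot check: chi_4(7) = zeta_9^(4*7) = zeta_9^28 = exp(2*I*pi/9).

Derivation: Z/9Z is abelian, so all 9 irreducible complex representations are 1-dimensional. They are given by chi_k(m) = zeta_9^(k*m) for k = 0,...,8. Row orthogonality: sum_m chi_k(m) conj(chi_l(m)) = 9 * [k = l].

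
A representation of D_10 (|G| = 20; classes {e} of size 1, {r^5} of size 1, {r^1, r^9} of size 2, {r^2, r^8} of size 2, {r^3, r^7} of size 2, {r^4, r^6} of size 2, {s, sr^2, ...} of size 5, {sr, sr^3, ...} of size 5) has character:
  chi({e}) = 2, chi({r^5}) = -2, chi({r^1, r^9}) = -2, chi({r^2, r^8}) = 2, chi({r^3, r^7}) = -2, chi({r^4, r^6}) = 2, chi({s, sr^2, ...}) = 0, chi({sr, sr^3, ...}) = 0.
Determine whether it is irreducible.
Not irreducible (reducible): <chi, chi> = 2 > 1.

Derivation: <chi, chi> = (1/|G|) sum_C |C| * |chi(C)|^2 = (1/20)[1*|2|^2 + 1*|-2|^2 + 2*|-2|^2 + 2*|2|^2 + 2*|-2|^2 + 2*|2|^2 + 5*|0|^2 + 5*|0|^2]
  = (1/20)[(4) + (4) + (8) + (8) + (8) + (8) + (0) + (0)] = 40/20 = 2.
A character is irreducible iff <chi, chi> = 1, so this representation is reducible.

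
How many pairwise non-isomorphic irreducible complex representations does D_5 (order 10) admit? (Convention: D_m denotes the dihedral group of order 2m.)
4

Why: The number of irreducible complex representations of a finite group equals its number of conjugacy classes. D_5 has 4 conjugacy classes ((n+3)/2 for n odd), so D_5 (order 10) has exactly 4 irreducible complex representations.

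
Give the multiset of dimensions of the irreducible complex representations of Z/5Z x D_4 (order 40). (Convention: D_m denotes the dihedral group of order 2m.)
Dimensions: 1, 1, 1, 1, 1, 1, 1, 1, 1, 1, 1, 1, 1, 1, 1, 1, 1, 1, 1, 1, 2, 2, 2, 2, 2

Argument: There are 25 irreducibles (= number of conjugacy classes). Their dimensions d_i satisfy sum d_i^2 = |G| = 40: 1 + 1 + 1 + 1 + 1 + 1 + 1 + 1 + 1 + 1 + 1 + 1 + 1 + 1 + 1 + 1 + 1 + 1 + 1 + 1 + 4 + 4 + 4 + 4 + 4 = 40. (For the product with Z/5Z: each of the 5 1-dim characters of Z/5Z tensors with each irrep of D_4, giving 5 copies of each D_4-dimension.)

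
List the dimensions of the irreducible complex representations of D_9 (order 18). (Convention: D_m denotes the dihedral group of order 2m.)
Dimensions: 1, 1, 2, 2, 2, 2

Details: There are 6 irreducibles (= number of conjugacy classes). Their dimensions d_i satisfy sum d_i^2 = |G| = 18: 1 + 1 + 4 + 4 + 4 + 4 = 18.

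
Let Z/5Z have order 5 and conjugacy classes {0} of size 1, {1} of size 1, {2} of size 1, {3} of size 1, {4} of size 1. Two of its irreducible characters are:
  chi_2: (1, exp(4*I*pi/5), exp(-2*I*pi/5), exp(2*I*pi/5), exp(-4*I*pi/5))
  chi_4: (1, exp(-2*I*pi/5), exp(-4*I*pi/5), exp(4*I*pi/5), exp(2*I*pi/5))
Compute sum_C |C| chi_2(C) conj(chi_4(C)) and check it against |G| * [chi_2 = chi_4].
Sum = 0; so <chi_2, chi_4> = 0 (distinct irreducibles are orthogonal).

Details: Compute term by term over conjugacy classes (|C| * chi_2(C) * conj(chi_4(C))):
  1*(1)*conj(1) + 1*(exp(4*I*pi/5))*conj(exp(-2*I*pi/5)) + 1*(exp(-2*I*pi/5))*conj(exp(-4*I*pi/5)) + 1*(exp(2*I*pi/5))*conj(exp(4*I*pi/5)) + 1*(exp(-4*I*pi/5))*conj(exp(2*I*pi/5))
  = (1) + (exp(-4*I*pi/5)) + (exp(2*I*pi/5)) + (exp(-2*I*pi/5)) + (exp(4*I*pi/5))
  = 0.
(Exp terms are combined using exp(i*s)*conj(exp(i*t)) = exp(i*(s-t)), and sums of them are collapsed using the identity that for every m > 1 the m distinct m-th roots of unity sum to 0, e.g. 1 + exp(2*I*pi/3) + exp(-2*I*pi/3) = 0.)
Dividing by |G| = 5 gives 0/5 = 0, matching the row-orthogonality relation <chi_2, chi_4> = [chi_2 = chi_4].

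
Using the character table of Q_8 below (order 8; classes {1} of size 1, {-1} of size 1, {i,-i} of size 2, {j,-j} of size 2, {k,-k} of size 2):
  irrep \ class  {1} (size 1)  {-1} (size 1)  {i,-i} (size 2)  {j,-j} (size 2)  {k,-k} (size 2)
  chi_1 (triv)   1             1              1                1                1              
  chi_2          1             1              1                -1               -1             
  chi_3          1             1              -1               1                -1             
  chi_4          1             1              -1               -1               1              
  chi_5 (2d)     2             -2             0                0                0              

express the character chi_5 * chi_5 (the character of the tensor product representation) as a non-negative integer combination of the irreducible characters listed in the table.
chi_5 tensor chi_5 = chi_1 + chi_2 + chi_3 + chi_4 (all other irreducibles have multiplicity 0).

Derivation: The character of a tensor product is the pointwise product (chi_5 * chi_5)(C) = chi_5(C) * chi_5(C):
  {1}: (2)*(2), {-1}: (-2)*(-2), {i,-i}: (0)*(0), {j,-j}: (0)*(0), {k,-k}: (0)*(0)
so (chi_5 * chi_5) takes values
  {1} -> 4, {-1} -> 4, {i,-i} -> 0, {j,-j} -> 0, {k,-k} -> 0.
Now take the inner product of this character with each irreducible chi from the table, <chi_5*chi_5, chi> = (1/8) sum_C |C| (chi_5*chi_5)(C) conj(chi(C)):
  <chi_5*chi_5, chi_1> = (1/8)[1*(4)*conj(1) + 1*(4)*conj(1) + 2*(0)*conj(1) + 2*(0)*conj(1) + 2*(0)*conj(1)]
      = (1/8)[(4) + (4) + (0) + (0) + (0)] = 8/8 = 1
  <chi_5*chi_5, chi_2> = (1/8)[1*(4)*conj(1) + 1*(4)*conj(1) + 2*(0)*conj(1) + 2*(0)*conj(-1) + 2*(0)*conj(-1)]
      = (1/8)[(4) + (4) + (0) + (0) + (0)] = 8/8 = 1
  <chi_5*chi_5, chi_3> = (1/8)[1*(4)*conj(1) + 1*(4)*conj(1) + 2*(0)*conj(-1) + 2*(0)*conj(1) + 2*(0)*conj(-1)]
      = (1/8)[(4) + (4) + (0) + (0) + (0)] = 8/8 = 1
  <chi_5*chi_5, chi_4> = (1/8)[1*(4)*conj(1) + 1*(4)*conj(1) + 2*(0)*conj(-1) + 2*(0)*conj(-1) + 2*(0)*conj(1)]
      = (1/8)[(4) + (4) + (0) + (0) + (0)] = 8/8 = 1
  <chi_5*chi_5, chi_5> = (1/8)[1*(4)*conj(2) + 1*(4)*conj(-2) + 2*(0)*conj(0) + 2*(0)*conj(0) + 2*(0)*conj(0)]
      = (1/8)[(8) + (-8) + (0) + (0) + (0)] = 0/8 = 0
Hence the multiplicities are chi_1: 1, chi_2: 1, chi_3: 1, chi_4: 1. Dimension check: dim(chi_5)*dim(chi_5) = 2*2 = 4 and sum (mult * dim) = 1*1 + 1*1 + 1*1 + 1*1 = 4.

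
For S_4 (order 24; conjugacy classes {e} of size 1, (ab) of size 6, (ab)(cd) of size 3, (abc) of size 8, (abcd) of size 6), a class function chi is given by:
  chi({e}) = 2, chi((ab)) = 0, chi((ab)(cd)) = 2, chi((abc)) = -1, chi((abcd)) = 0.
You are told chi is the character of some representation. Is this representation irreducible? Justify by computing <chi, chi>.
Irreducible: <chi, chi> = 1.

Solution. <chi, chi> = (1/|G|) sum_C |C| * |chi(C)|^2 = (1/24)[1*|2|^2 + 6*|0|^2 + 3*|2|^2 + 8*|-1|^2 + 6*|0|^2]
  = (1/24)[(4) + (0) + (12) + (8) + (0)] = 24/24 = 1.
A character is irreducible iff <chi, chi> = 1, so this representation is irreducible.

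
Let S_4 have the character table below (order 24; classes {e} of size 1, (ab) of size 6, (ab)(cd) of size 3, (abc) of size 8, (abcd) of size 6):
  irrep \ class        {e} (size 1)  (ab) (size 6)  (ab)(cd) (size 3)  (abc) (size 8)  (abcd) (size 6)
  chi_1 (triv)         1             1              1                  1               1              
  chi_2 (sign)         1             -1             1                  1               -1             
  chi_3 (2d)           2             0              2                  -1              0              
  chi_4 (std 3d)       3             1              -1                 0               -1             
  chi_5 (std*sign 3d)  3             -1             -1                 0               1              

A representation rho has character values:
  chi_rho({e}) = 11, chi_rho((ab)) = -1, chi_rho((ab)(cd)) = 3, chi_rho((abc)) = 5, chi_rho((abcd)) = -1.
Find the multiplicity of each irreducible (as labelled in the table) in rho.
Multiplicities: chi_1: 2, chi_2: 3, chi_3: 0, chi_4: 1, chi_5: 1.

Reasoning: Use <chi_rho, chi> = (1/|G|) sum_C |C| * chi_rho(C) * conj(chi(C)) with |G| = 24 for each irreducible chi in the table:
  <chi_rho, chi_1> = (1/24)[1*(11)*conj(1) + 6*(-1)*conj(1) + 3*(3)*conj(1) + 8*(5)*conj(1) + 6*(-1)*conj(1)]
      = (1/24)[(11) + (-6) + (9) + (40) + (-6)] = 48/24 = 2
  <chi_rho, chi_2> = (1/24)[1*(11)*conj(1) + 6*(-1)*conj(-1) + 3*(3)*conj(1) + 8*(5)*conj(1) + 6*(-1)*conj(-1)]
      = (1/24)[(11) + (6) + (9) + (40) + (6)] = 72/24 = 3
  <chi_rho, chi_3> = (1/24)[1*(11)*conj(2) + 6*(-1)*conj(0) + 3*(3)*conj(2) + 8*(5)*conj(-1) + 6*(-1)*conj(0)]
      = (1/24)[(22) + (0) + (18) + (-40) + (0)] = 0/24 = 0
  <chi_rho, chi_4> = (1/24)[1*(11)*conj(3) + 6*(-1)*conj(1) + 3*(3)*conj(-1) + 8*(5)*conj(0) + 6*(-1)*conj(-1)]
      = (1/24)[(33) + (-6) + (-9) + (0) + (6)] = 24/24 = 1
  <chi_rho, chi_5> = (1/24)[1*(11)*conj(3) + 6*(-1)*conj(-1) + 3*(3)*conj(-1) + 8*(5)*conj(0) + 6*(-1)*conj(1)]
      = (1/24)[(33) + (6) + (-9) + (0) + (-6)] = 24/24 = 1
Dimension check: dim(rho) = sum (mult * dim) = 2*1 + 3*1 + 0*2 + 1*3 + 1*3 = 11 = chi_rho(e) = 11.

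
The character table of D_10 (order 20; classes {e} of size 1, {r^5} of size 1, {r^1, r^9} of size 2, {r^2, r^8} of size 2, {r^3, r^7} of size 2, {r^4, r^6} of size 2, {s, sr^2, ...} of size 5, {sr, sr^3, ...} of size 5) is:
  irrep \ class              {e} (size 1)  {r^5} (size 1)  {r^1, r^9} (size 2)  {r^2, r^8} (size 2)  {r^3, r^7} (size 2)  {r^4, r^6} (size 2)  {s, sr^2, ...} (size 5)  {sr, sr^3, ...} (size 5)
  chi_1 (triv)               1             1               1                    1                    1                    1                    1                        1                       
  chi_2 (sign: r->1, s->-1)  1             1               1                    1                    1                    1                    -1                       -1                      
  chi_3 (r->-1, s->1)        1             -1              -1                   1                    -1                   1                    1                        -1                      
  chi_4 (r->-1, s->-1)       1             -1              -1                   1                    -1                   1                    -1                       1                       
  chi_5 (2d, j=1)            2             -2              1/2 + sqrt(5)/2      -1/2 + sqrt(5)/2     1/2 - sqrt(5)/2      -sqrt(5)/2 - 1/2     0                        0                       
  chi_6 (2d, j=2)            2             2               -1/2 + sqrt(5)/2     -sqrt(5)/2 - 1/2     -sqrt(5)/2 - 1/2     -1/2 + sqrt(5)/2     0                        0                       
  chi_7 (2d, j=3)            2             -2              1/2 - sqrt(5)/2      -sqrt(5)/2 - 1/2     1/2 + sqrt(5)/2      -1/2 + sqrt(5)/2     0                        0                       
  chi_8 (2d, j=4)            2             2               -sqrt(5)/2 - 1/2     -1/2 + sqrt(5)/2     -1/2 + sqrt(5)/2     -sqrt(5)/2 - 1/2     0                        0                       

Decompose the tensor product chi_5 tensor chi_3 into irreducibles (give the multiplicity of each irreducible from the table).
chi_5 tensor chi_3 = chi_8 (all other irreducibles have multiplicity 0).

Argument: The character of a tensor product is the pointwise product (chi_5 * chi_3)(C) = chi_5(C) * chi_3(C):
  {e}: (2)*(1), {r^5}: (-2)*(-1), {r^1, r^9}: (1/2 + sqrt(5)/2)*(-1), {r^2, r^8}: (-1/2 + sqrt(5)/2)*(1), {r^3, r^7}: (1/2 - sqrt(5)/2)*(-1), {r^4, r^6}: (-sqrt(5)/2 - 1/2)*(1), {s, sr^2, ...}: (0)*(1), {sr, sr^3, ...}: (0)*(-1)
so (chi_5 * chi_3) takes values
  {e} -> 2, {r^5} -> 2, {r^1, r^9} -> -sqrt(5)/2 - 1/2, {r^2, r^8} -> -1/2 + sqrt(5)/2, {r^3, r^7} -> -1/2 + sqrt(5)/2, {r^4, r^6} -> -sqrt(5)/2 - 1/2, {s, sr^2, ...} -> 0, {sr, sr^3, ...} -> 0.
Now take the inner product of this character with each irreducible chi from the table, <chi_5*chi_3, chi> = (1/20) sum_C |C| (chi_5*chi_3)(C) conj(chi(C)):
  <chi_5*chi_3, chi_1> = (1/20)[1*(2)*conj(1) + 1*(2)*conj(1) + 2*(-sqrt(5)/2 - 1/2)*conj(1) + 2*(-1/2 + sqrt(5)/2)*conj(1) + 2*(-1/2 + sqrt(5)/2)*conj(1) + 2*(-sqrt(5)/2 - 1/2)*conj(1) + 5*(0)*conj(1) + 5*(0)*conj(1)]
      = (1/20)[(2) + (2) + (-sqrt(5) - 1) + (-1 + sqrt(5)) + (-1 + sqrt(5)) + (-sqrt(5) - 1) + (0) + (0)] = 0/20 = 0
  <chi_5*chi_3, chi_2> = (1/20)[1*(2)*conj(1) + 1*(2)*conj(1) + 2*(-sqrt(5)/2 - 1/2)*conj(1) + 2*(-1/2 + sqrt(5)/2)*conj(1) + 2*(-1/2 + sqrt(5)/2)*conj(1) + 2*(-sqrt(5)/2 - 1/2)*conj(1) + 5*(0)*conj(-1) + 5*(0)*conj(-1)]
      = (1/20)[(2) + (2) + (-sqrt(5) - 1) + (-1 + sqrt(5)) + (-1 + sqrt(5)) + (-sqrt(5) - 1) + (0) + (0)] = 0/20 = 0
  <chi_5*chi_3, chi_3> = (1/20)[1*(2)*conj(1) + 1*(2)*conj(-1) + 2*(-sqrt(5)/2 - 1/2)*conj(-1) + 2*(-1/2 + sqrt(5)/2)*conj(1) + 2*(-1/2 + sqrt(5)/2)*conj(-1) + 2*(-sqrt(5)/2 - 1/2)*conj(1) + 5*(0)*conj(1) + 5*(0)*conj(-1)]
      = (1/20)[(2) + (-2) + (1 + sqrt(5)) + (-1 + sqrt(5)) + (1 - sqrt(5)) + (-sqrt(5) - 1) + (0) + (0)] = 0/20 = 0
  <chi_5*chi_3, chi_4> = (1/20)[1*(2)*conj(1) + 1*(2)*conj(-1) + 2*(-sqrt(5)/2 - 1/2)*conj(-1) + 2*(-1/2 + sqrt(5)/2)*conj(1) + 2*(-1/2 + sqrt(5)/2)*conj(-1) + 2*(-sqrt(5)/2 - 1/2)*conj(1) + 5*(0)*conj(-1) + 5*(0)*conj(1)]
      = (1/20)[(2) + (-2) + (1 + sqrt(5)) + (-1 + sqrt(5)) + (1 - sqrt(5)) + (-sqrt(5) - 1) + (0) + (0)] = 0/20 = 0
  <chi_5*chi_3, chi_5> = (1/20)[1*(2)*conj(2) + 1*(2)*conj(-2) + 2*(-sqrt(5)/2 - 1/2)*conj(1/2 + sqrt(5)/2) + 2*(-1/2 + sqrt(5)/2)*conj(-1/2 + sqrt(5)/2) + 2*(-1/2 + sqrt(5)/2)*conj(1/2 - sqrt(5)/2) + 2*(-sqrt(5)/2 - 1/2)*conj(-sqrt(5)/2 - 1/2) + 5*(0)*conj(0) + 5*(0)*conj(0)]
      = (1/20)[(4) + (-4) + (-3 - sqrt(5)) + (3 - sqrt(5)) + (-3 + sqrt(5)) + (sqrt(5) + 3) + (0) + (0)] = 0/20 = 0
  <chi_5*chi_3, chi_6> = (1/20)[1*(2)*conj(2) + 1*(2)*conj(2) + 2*(-sqrt(5)/2 - 1/2)*conj(-1/2 + sqrt(5)/2) + 2*(-1/2 + sqrt(5)/2)*conj(-sqrt(5)/2 - 1/2) + 2*(-1/2 + sqrt(5)/2)*conj(-sqrt(5)/2 - 1/2) + 2*(-sqrt(5)/2 - 1/2)*conj(-1/2 + sqrt(5)/2) + 5*(0)*conj(0) + 5*(0)*conj(0)]
      = (1/20)[(4) + (4) + (-2) + (-2) + (-2) + (-2) + (0) + (0)] = 0/20 = 0
  <chi_5*chi_3, chi_7> = (1/20)[1*(2)*conj(2) + 1*(2)*conj(-2) + 2*(-sqrt(5)/2 - 1/2)*conj(1/2 - sqrt(5)/2) + 2*(-1/2 + sqrt(5)/2)*conj(-sqrt(5)/2 - 1/2) + 2*(-1/2 + sqrt(5)/2)*conj(1/2 + sqrt(5)/2) + 2*(-sqrt(5)/2 - 1/2)*conj(-1/2 + sqrt(5)/2) + 5*(0)*conj(0) + 5*(0)*conj(0)]
      = (1/20)[(4) + (-4) + (2) + (-2) + (2) + (-2) + (0) + (0)] = 0/20 = 0
  <chi_5*chi_3, chi_8> = (1/20)[1*(2)*conj(2) + 1*(2)*conj(2) + 2*(-sqrt(5)/2 - 1/2)*conj(-sqrt(5)/2 - 1/2) + 2*(-1/2 + sqrt(5)/2)*conj(-1/2 + sqrt(5)/2) + 2*(-1/2 + sqrt(5)/2)*conj(-1/2 + sqrt(5)/2) + 2*(-sqrt(5)/2 - 1/2)*conj(-sqrt(5)/2 - 1/2) + 5*(0)*conj(0) + 5*(0)*conj(0)]
      = (1/20)[(4) + (4) + (sqrt(5) + 3) + (3 - sqrt(5)) + (3 - sqrt(5)) + (sqrt(5) + 3) + (0) + (0)] = 20/20 = 1
Hence the multiplicities are chi_8: 1. Dimension check: dim(chi_5)*dim(chi_3) = 2*1 = 2 and sum (mult * dim) = 1*2 = 2.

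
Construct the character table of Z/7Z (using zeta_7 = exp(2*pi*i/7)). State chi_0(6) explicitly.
Character table of Z/7Z (irreps indexed chi_0,...,chi_6 with chi_k(m) = zeta_7^(k*m), zeta_7 = exp(2*pi*i/7)):
  irrep \ class  {0} (size 1)  {1} (size 1)    {2} (size 1)    {3} (size 1)    {4} (size 1)    {5} (size 1)    {6} (size 1)  
  chi_0          1             1               1               1               1               1               1             
  chi_1          1             exp(2*I*pi/7)   exp(4*I*pi/7)   exp(6*I*pi/7)   exp(-6*I*pi/7)  exp(-4*I*pi/7)  exp(-2*I*pi/7)
  chi_2          1             exp(4*I*pi/7)   exp(-6*I*pi/7)  exp(-2*I*pi/7)  exp(2*I*pi/7)   exp(6*I*pi/7)   exp(-4*I*pi/7)
  chi_3          1             exp(6*I*pi/7)   exp(-2*I*pi/7)  exp(4*I*pi/7)   exp(-4*I*pi/7)  exp(2*I*pi/7)   exp(-6*I*pi/7)
  chi_4          1             exp(-6*I*pi/7)  exp(2*I*pi/7)   exp(-4*I*pi/7)  exp(4*I*pi/7)   exp(-2*I*pi/7)  exp(6*I*pi/7) 
  chi_5          1             exp(-4*I*pi/7)  exp(6*I*pi/7)   exp(2*I*pi/7)   exp(-2*I*pi/7)  exp(-6*I*pi/7)  exp(4*I*pi/7) 
  chi_6          1             exp(-2*I*pi/7)  exp(-4*I*pi/7)  exp(-6*I*pi/7)  exp(6*I*pi/7)   exp(4*I*pi/7)   exp(2*I*pi/7) 

Spot check: chi_0(6) = zeta_7^(0*6) = zeta_7^0 = 1.

Why: Z/7Z is abelian, so all 7 irreducible complex representations are 1-dimensional. They are given by chi_k(m) = zeta_7^(k*m) for k = 0,...,6. Row orthogonality: sum_m chi_k(m) conj(chi_l(m)) = 7 * [k = l].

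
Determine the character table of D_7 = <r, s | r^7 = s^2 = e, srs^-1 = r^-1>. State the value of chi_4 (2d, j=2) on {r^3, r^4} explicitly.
Conjugacy classes: {e} of size 1, {r^1, r^6} of size 2, {r^2, r^5} of size 2, {r^3, r^4} of size 2, {s, sr, ..., sr^6} of size 7.
Character table:
  irrep \ class              {e} (size 1)  {r^1, r^6} (size 2)  {r^2, r^5} (size 2)  {r^3, r^4} (size 2)  {s, sr, ..., sr^6} (size 7)
  chi_1 (triv)               1             1                    1                    1                    1                          
  chi_2 (sign: r->1, s->-1)  1             1                    1                    1                    -1                         
  chi_3 (2d, j=1)            2             2*cos(2*pi/7)        -2*cos(3*pi/7)       -2*cos(pi/7)         0                          
  chi_4 (2d, j=2)            2             -2*cos(3*pi/7)       -2*cos(pi/7)         2*cos(2*pi/7)        0                          
  chi_5 (2d, j=3)            2             -2*cos(pi/7)         2*cos(2*pi/7)        -2*cos(3*pi/7)       0                          

Spot check: chi_4 (2d, j=2) on {r^3, r^4} = 2*cos(2*pi/7).

Working: D_7 has order 2*7 = 14 with 5 conjugacy classes, hence 5 irreducibles. Sum of squared dims 1 + 1 + 4 + 4 + 4 = 14 = |G|. Linear characters come from the abelianisation; the 2-dimensional irreps have character r^k -> 2*cos(2*pi*j*k/7), reflections -> 0.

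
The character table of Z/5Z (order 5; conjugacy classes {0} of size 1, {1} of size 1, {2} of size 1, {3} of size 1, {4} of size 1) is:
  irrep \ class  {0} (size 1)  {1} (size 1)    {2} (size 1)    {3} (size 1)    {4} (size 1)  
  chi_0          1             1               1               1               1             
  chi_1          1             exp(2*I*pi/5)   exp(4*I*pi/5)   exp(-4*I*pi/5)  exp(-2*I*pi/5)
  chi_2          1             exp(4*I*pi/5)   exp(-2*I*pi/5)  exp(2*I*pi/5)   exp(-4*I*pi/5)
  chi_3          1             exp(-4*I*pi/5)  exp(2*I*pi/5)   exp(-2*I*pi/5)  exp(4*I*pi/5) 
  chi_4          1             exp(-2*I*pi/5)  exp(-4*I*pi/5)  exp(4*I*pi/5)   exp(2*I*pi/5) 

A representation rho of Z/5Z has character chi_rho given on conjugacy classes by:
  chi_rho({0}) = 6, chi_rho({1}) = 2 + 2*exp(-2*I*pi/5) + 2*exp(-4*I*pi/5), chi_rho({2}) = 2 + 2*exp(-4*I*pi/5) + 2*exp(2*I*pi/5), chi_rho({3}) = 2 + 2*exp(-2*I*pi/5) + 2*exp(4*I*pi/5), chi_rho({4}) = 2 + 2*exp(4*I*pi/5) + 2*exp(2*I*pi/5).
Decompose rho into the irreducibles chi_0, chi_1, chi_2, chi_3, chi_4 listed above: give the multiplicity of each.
Multiplicities: chi_0: 2, chi_1: 0, chi_2: 0, chi_3: 2, chi_4: 2.

Justification: Use <chi_rho, chi> = (1/|G|) sum_C |C| * chi_rho(C) * conj(chi(C)) with |G| = 5 for each irreducible chi in the table:
  <chi_rho, chi_0> = (1/5)[1*(6)*conj(1) + 1*(2 + 2*exp(-2*I*pi/5) + 2*exp(-4*I*pi/5))*conj(1) + 1*(2 + 2*exp(-4*I*pi/5) + 2*exp(2*I*pi/5))*conj(1) + 1*(2 + 2*exp(-2*I*pi/5) + 2*exp(4*I*pi/5))*conj(1) + 1*(2 + 2*exp(4*I*pi/5) + 2*exp(2*I*pi/5))*conj(1)]
      = (1/5)[(6) + (2 + 2*exp(-2*I*pi/5) + 2*exp(-4*I*pi/5)) + (2 + 2*exp(-4*I*pi/5) + 2*exp(2*I*pi/5)) + (2 + 2*exp(-2*I*pi/5) + 2*exp(4*I*pi/5)) + (2 + 2*exp(4*I*pi/5) + 2*exp(2*I*pi/5))] = 10/5 = 2
  <chi_rho, chi_1> = (1/5)[1*(6)*conj(1) + 1*(2 + 2*exp(-2*I*pi/5) + 2*exp(-4*I*pi/5))*conj(exp(2*I*pi/5)) + 1*(2 + 2*exp(-4*I*pi/5) + 2*exp(2*I*pi/5))*conj(exp(4*I*pi/5)) + 1*(2 + 2*exp(-2*I*pi/5) + 2*exp(4*I*pi/5))*conj(exp(-4*I*pi/5)) + 1*(2 + 2*exp(4*I*pi/5) + 2*exp(2*I*pi/5))*conj(exp(-2*I*pi/5))]
      = (1/5)[(6) + (2*exp(-2*I*pi/5) + 2*exp(-4*I*pi/5) + 2*exp(4*I*pi/5)) + (2*exp(-2*I*pi/5) + 2*exp(-4*I*pi/5) + 2*exp(2*I*pi/5)) + (2*exp(-2*I*pi/5) + 2*exp(4*I*pi/5) + 2*exp(2*I*pi/5)) + (2*exp(-4*I*pi/5) + 2*exp(4*I*pi/5) + 2*exp(2*I*pi/5))] = 0/5 = 0
  <chi_rho, chi_2> = (1/5)[1*(6)*conj(1) + 1*(2 + 2*exp(-2*I*pi/5) + 2*exp(-4*I*pi/5))*conj(exp(4*I*pi/5)) + 1*(2 + 2*exp(-4*I*pi/5) + 2*exp(2*I*pi/5))*conj(exp(-2*I*pi/5)) + 1*(2 + 2*exp(-2*I*pi/5) + 2*exp(4*I*pi/5))*conj(exp(2*I*pi/5)) + 1*(2 + 2*exp(4*I*pi/5) + 2*exp(2*I*pi/5))*conj(exp(-4*I*pi/5))]
      = (1/5)[(6) + (2*exp(-4*I*pi/5) + 2*exp(4*I*pi/5) + 2*exp(2*I*pi/5)) + (2*exp(-2*I*pi/5) + 2*exp(4*I*pi/5) + 2*exp(2*I*pi/5)) + (2*exp(-2*I*pi/5) + 2*exp(-4*I*pi/5) + 2*exp(2*I*pi/5)) + (2*exp(-2*I*pi/5) + 2*exp(-4*I*pi/5) + 2*exp(4*I*pi/5))] = 0/5 = 0
  <chi_rho, chi_3> = (1/5)[1*(6)*conj(1) + 1*(2 + 2*exp(-2*I*pi/5) + 2*exp(-4*I*pi/5))*conj(exp(-4*I*pi/5)) + 1*(2 + 2*exp(-4*I*pi/5) + 2*exp(2*I*pi/5))*conj(exp(2*I*pi/5)) + 1*(2 + 2*exp(-2*I*pi/5) + 2*exp(4*I*pi/5))*conj(exp(-2*I*pi/5)) + 1*(2 + 2*exp(4*I*pi/5) + 2*exp(2*I*pi/5))*conj(exp(4*I*pi/5))]
      = (1/5)[(6) + (2 + 2*exp(4*I*pi/5) + 2*exp(2*I*pi/5)) + (2 + 2*exp(-2*I*pi/5) + 2*exp(4*I*pi/5)) + (2 + 2*exp(-4*I*pi/5) + 2*exp(2*I*pi/5)) + (2 + 2*exp(-2*I*pi/5) + 2*exp(-4*I*pi/5))] = 10/5 = 2
  <chi_rho, chi_4> = (1/5)[1*(6)*conj(1) + 1*(2 + 2*exp(-2*I*pi/5) + 2*exp(-4*I*pi/5))*conj(exp(-2*I*pi/5)) + 1*(2 + 2*exp(-4*I*pi/5) + 2*exp(2*I*pi/5))*conj(exp(-4*I*pi/5)) + 1*(2 + 2*exp(-2*I*pi/5) + 2*exp(4*I*pi/5))*conj(exp(4*I*pi/5)) + 1*(2 + 2*exp(4*I*pi/5) + 2*exp(2*I*pi/5))*conj(exp(2*I*pi/5))]
      = (1/5)[(6) + (2 + 2*exp(-2*I*pi/5) + 2*exp(2*I*pi/5)) + (2 + 2*exp(-4*I*pi/5) + 2*exp(4*I*pi/5)) + (2 + 2*exp(-4*I*pi/5) + 2*exp(4*I*pi/5)) + (2 + 2*exp(-2*I*pi/5) + 2*exp(2*I*pi/5))] = 10/5 = 2
(Exp terms are combined using exp(i*s)*conj(exp(i*t)) = exp(i*(s-t)), and sums of them are collapsed using the identity that for every m > 1 the m distinct m-th roots of unity sum to 0, e.g. 1 + exp(2*I*pi/3) + exp(-2*I*pi/3) = 0.)
Dimension check: dim(rho) = sum (mult * dim) = 2*1 + 0*1 + 0*1 + 2*1 + 2*1 = 6 = chi_rho(e) = 6.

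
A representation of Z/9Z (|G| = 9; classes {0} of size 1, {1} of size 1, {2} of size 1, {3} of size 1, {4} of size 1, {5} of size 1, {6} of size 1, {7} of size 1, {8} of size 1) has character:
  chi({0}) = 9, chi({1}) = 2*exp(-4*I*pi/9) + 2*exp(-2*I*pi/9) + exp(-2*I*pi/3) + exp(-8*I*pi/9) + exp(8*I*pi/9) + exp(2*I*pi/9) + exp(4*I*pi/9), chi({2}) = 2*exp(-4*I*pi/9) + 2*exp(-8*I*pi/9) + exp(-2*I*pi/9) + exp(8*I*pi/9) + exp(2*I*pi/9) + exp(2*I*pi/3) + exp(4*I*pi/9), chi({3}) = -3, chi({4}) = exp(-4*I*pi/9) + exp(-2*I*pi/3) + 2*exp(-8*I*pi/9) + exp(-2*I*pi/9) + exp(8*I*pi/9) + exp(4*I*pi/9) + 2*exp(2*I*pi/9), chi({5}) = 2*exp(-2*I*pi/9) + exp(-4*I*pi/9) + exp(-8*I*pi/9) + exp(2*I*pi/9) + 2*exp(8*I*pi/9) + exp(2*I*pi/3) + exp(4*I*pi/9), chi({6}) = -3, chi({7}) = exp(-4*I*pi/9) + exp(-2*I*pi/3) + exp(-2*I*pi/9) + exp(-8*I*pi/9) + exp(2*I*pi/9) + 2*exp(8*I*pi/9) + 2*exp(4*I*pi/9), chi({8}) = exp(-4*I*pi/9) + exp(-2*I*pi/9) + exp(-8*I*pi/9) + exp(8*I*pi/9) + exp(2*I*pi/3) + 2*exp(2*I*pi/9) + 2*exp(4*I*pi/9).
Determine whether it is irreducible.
Not irreducible (reducible): <chi, chi> = 13 > 1.

<chi, chi> = (1/|G|) sum_C |C| * |chi(C)|^2 = (1/9)[1*|9|^2 + 1*|2*exp(-4*I*pi/9) + 2*exp(-2*I*pi/9) + exp(-2*I*pi/3) + exp(-8*I*pi/9) + exp(8*I*pi/9) + exp(2*I*pi/9) + exp(4*I*pi/9)|^2 + 1*|2*exp(-4*I*pi/9) + 2*exp(-8*I*pi/9) + exp(-2*I*pi/9) + exp(8*I*pi/9) + exp(2*I*pi/9) + exp(2*I*pi/3) + exp(4*I*pi/9)|^2 + 1*|-3|^2 + 1*|exp(-4*I*pi/9) + exp(-2*I*pi/3) + 2*exp(-8*I*pi/9) + exp(-2*I*pi/9) + exp(8*I*pi/9) + exp(4*I*pi/9) + 2*exp(2*I*pi/9)|^2 + 1*|2*exp(-2*I*pi/9) + exp(-4*I*pi/9) + exp(-8*I*pi/9) + exp(2*I*pi/9) + 2*exp(8*I*pi/9) + exp(2*I*pi/3) + exp(4*I*pi/9)|^2 + 1*|-3|^2 + 1*|exp(-4*I*pi/9) + exp(-2*I*pi/3) + exp(-2*I*pi/9) + exp(-8*I*pi/9) + exp(2*I*pi/9) + 2*exp(8*I*pi/9) + 2*exp(4*I*pi/9)|^2 + 1*|exp(-4*I*pi/9) + exp(-2*I*pi/9) + exp(-8*I*pi/9) + exp(8*I*pi/9) + exp(2*I*pi/3) + 2*exp(2*I*pi/9) + 2*exp(4*I*pi/9)|^2]
  = (1/9)[(81) + (13 + 10*exp(-2*I*pi/3) + 8*exp(-4*I*pi/9) + 9*exp(-2*I*pi/9) + 7*exp(-8*I*pi/9) + 7*exp(8*I*pi/9) + 9*exp(2*I*pi/9) + 8*exp(4*I*pi/9) + 10*exp(2*I*pi/3)) + (13 + 9*exp(-4*I*pi/9) + 10*exp(-2*I*pi/3) + 7*exp(-2*I*pi/9) + 8*exp(-8*I*pi/9) + 8*exp(8*I*pi/9) + 7*exp(2*I*pi/9) + 10*exp(2*I*pi/3) + 9*exp(4*I*pi/9)) + (9) + (13 + 10*exp(-2*I*pi/3) + 7*exp(-4*I*pi/9) + 8*exp(-2*I*pi/9) + 9*exp(-8*I*pi/9) + 9*exp(8*I*pi/9) + 8*exp(2*I*pi/9) + 7*exp(4*I*pi/9) + 10*exp(2*I*pi/3)) + (13 + 10*exp(-2*I*pi/3) + 7*exp(-4*I*pi/9) + 8*exp(-2*I*pi/9) + 9*exp(-8*I*pi/9) + 9*exp(8*I*pi/9) + 8*exp(2*I*pi/9) + 7*exp(4*I*pi/9) + 10*exp(2*I*pi/3)) + (9) + (13 + 9*exp(-4*I*pi/9) + 10*exp(-2*I*pi/3) + 7*exp(-2*I*pi/9) + 8*exp(-8*I*pi/9) + 8*exp(8*I*pi/9) + 7*exp(2*I*pi/9) + 10*exp(2*I*pi/3) + 9*exp(4*I*pi/9)) + (13 + 10*exp(-2*I*pi/3) + 8*exp(-4*I*pi/9) + 9*exp(-2*I*pi/9) + 7*exp(-8*I*pi/9) + 7*exp(8*I*pi/9) + 9*exp(2*I*pi/9) + 8*exp(4*I*pi/9) + 10*exp(2*I*pi/3))] = 117/9 = 13.
(Exp terms are combined using exp(i*s)*conj(exp(i*t)) = exp(i*(s-t)), and sums of them are collapsed using the identity that for every m > 1 the m distinct m-th roots of unity sum to 0, e.g. 1 + exp(2*I*pi/3) + exp(-2*I*pi/3) = 0.)
A character is irreducible iff <chi, chi> = 1, so this representation is reducible.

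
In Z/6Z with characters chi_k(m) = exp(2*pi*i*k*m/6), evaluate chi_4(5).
chi_4(5) = zeta_6^20 = exp(2*I*pi/3)

Explanation: chi_4(5) = zeta_6^(4*5) = zeta_6^20. Since zeta_6^6 = 1, this equals zeta_6^2 = exp(2*pi*i*2/6) = exp(2*I*pi/3).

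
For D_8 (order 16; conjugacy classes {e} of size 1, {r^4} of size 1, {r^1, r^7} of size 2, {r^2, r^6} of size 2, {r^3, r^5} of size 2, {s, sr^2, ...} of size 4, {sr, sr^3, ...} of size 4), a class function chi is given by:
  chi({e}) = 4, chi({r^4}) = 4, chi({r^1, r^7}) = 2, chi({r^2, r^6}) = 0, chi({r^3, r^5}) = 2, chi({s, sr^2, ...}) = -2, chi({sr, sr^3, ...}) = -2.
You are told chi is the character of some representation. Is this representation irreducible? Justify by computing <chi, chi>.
Not irreducible (reducible): <chi, chi> = 5 > 1.

<chi, chi> = (1/|G|) sum_C |C| * |chi(C)|^2 = (1/16)[1*|4|^2 + 1*|4|^2 + 2*|2|^2 + 2*|0|^2 + 2*|2|^2 + 4*|-2|^2 + 4*|-2|^2]
  = (1/16)[(16) + (16) + (8) + (0) + (8) + (16) + (16)] = 80/16 = 5.
A character is irreducible iff <chi, chi> = 1, so this representation is reducible.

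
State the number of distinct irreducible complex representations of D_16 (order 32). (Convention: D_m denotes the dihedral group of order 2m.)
11

Why: The number of irreducible complex representations of a finite group equals its number of conjugacy classes. D_16 has 11 conjugacy classes (n/2 + 3 for n even), so D_16 (order 32) has exactly 11 irreducible complex representations.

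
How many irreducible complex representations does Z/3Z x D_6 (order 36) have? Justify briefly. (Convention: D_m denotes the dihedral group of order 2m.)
18

Proof sketch: The number of irreducible complex representations of a finite group equals its number of conjugacy classes. For a direct product, #classes(G x H) = #classes(G) * #classes(H). Z/3Z has 3 classes (abelian), D_6 has 6 classes, so 3 * 6 = 18, so Z/3Z x D_6 (order 36) has exactly 18 irreducible complex representations.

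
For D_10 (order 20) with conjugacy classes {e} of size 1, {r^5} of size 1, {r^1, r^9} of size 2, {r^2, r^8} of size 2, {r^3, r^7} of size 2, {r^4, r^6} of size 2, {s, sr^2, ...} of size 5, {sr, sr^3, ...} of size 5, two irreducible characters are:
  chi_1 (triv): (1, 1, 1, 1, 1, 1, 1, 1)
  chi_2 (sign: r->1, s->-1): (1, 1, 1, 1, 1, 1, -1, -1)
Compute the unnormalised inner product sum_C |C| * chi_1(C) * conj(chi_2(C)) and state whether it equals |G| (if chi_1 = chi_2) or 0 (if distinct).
Sum = 0; so <chi_1, chi_2> = 0 (distinct irreducibles are orthogonal).

Why: Compute term by term over conjugacy classes (|C| * chi_1(C) * conj(chi_2(C))):
  1*(1)*conj(1) + 1*(1)*conj(1) + 2*(1)*conj(1) + 2*(1)*conj(1) + 2*(1)*conj(1) + 2*(1)*conj(1) + 5*(1)*conj(-1) + 5*(1)*conj(-1)
  = (1) + (1) + (2) + (2) + (2) + (2) + (-5) + (-5)
  = 0.
Dividing by |G| = 20 gives 0/20 = 0, matching the row-orthogonality relation <chi_1, chi_2> = [chi_1 = chi_2].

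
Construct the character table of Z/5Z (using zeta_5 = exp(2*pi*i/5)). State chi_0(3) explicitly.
Character table of Z/5Z (irreps indexed chi_0,...,chi_4 with chi_k(m) = zeta_5^(k*m), zeta_5 = exp(2*pi*i/5)):
  irrep \ class  {0} (size 1)  {1} (size 1)    {2} (size 1)    {3} (size 1)    {4} (size 1)  
  chi_0          1             1               1               1               1             
  chi_1          1             exp(2*I*pi/5)   exp(4*I*pi/5)   exp(-4*I*pi/5)  exp(-2*I*pi/5)
  chi_2          1             exp(4*I*pi/5)   exp(-2*I*pi/5)  exp(2*I*pi/5)   exp(-4*I*pi/5)
  chi_3          1             exp(-4*I*pi/5)  exp(2*I*pi/5)   exp(-2*I*pi/5)  exp(4*I*pi/5) 
  chi_4          1             exp(-2*I*pi/5)  exp(-4*I*pi/5)  exp(4*I*pi/5)   exp(2*I*pi/5) 

Spot check: chi_0(3) = zeta_5^(0*3) = zeta_5^0 = 1.

Proof sketch: Z/5Z is abelian, so all 5 irreducible complex representations are 1-dimensional. They are given by chi_k(m) = zeta_5^(k*m) for k = 0,...,4. Row orthogonality: sum_m chi_k(m) conj(chi_l(m)) = 5 * [k = l].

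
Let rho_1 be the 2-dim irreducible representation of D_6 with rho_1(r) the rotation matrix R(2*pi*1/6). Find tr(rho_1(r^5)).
chi_{rho_1}(r^5) = 2*cos(2*pi*1*5/6) = 1

Working: rho_1(r^5) is rotation by angle 2*pi*1*5/6, whose trace is 2*cos(2*pi*1*5/6) = 1.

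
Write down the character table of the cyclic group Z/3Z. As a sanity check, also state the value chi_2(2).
Character table of Z/3Z (irreps indexed chi_0,...,chi_2 with chi_k(m) = zeta_3^(k*m), zeta_3 = exp(2*pi*i/3)):
  irrep \ class  {0} (size 1)  {1} (size 1)    {2} (size 1)  
  chi_0          1             1               1             
  chi_1          1             exp(2*I*pi/3)   exp(-2*I*pi/3)
  chi_2          1             exp(-2*I*pi/3)  exp(2*I*pi/3) 

Spot check: chi_2(2) = zeta_3^(2*2) = zeta_3^4 = exp(2*I*pi/3).

Z/3Z is abelian, so all 3 irreducible complex representations are 1-dimensional. They are given by chi_k(m) = zeta_3^(k*m) for k = 0,...,2. Row orthogonality: sum_m chi_k(m) conj(chi_l(m)) = 3 * [k = l].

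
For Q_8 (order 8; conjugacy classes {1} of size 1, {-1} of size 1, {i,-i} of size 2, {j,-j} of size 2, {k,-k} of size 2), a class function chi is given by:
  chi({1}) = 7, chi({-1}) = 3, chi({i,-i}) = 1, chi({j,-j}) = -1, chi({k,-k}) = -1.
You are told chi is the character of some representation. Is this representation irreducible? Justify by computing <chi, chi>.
Not irreducible (reducible): <chi, chi> = 8 > 1.

Proof sketch: <chi, chi> = (1/|G|) sum_C |C| * |chi(C)|^2 = (1/8)[1*|7|^2 + 1*|3|^2 + 2*|1|^2 + 2*|-1|^2 + 2*|-1|^2]
  = (1/8)[(49) + (9) + (2) + (2) + (2)] = 64/8 = 8.
A character is irreducible iff <chi, chi> = 1, so this representation is reducible.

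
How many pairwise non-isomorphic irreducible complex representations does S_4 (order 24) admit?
5

Argument: The number of irreducible complex representations of a finite group equals its number of conjugacy classes. Conjugacy classes in S_4 correspond to cycle types, i.e. partitions of 4; there are p(4) = 5 of them, so S_4 (order 24) has exactly 5 irreducible complex representations.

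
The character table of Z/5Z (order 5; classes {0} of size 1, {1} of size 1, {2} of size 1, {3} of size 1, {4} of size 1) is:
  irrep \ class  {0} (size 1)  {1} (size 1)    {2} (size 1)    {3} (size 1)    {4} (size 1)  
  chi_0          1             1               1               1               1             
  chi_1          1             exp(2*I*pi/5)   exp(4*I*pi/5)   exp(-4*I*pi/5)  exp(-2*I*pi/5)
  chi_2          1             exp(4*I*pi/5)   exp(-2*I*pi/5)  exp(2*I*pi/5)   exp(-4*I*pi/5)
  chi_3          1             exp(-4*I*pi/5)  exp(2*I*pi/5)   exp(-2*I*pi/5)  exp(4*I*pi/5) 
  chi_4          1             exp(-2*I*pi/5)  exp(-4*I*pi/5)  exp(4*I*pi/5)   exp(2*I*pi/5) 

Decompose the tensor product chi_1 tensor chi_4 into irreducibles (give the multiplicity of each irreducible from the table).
chi_1 tensor chi_4 = chi_0 (all other irreducibles have multiplicity 0).

Solution. The character of a tensor product is the pointwise product (chi_1 * chi_4)(C) = chi_1(C) * chi_4(C):
  {0}: (1)*(1), {1}: (exp(2*I*pi/5))*(exp(-2*I*pi/5)), {2}: (exp(4*I*pi/5))*(exp(-4*I*pi/5)), {3}: (exp(-4*I*pi/5))*(exp(4*I*pi/5)), {4}: (exp(-2*I*pi/5))*(exp(2*I*pi/5))
so (chi_1 * chi_4) takes values
  {0} -> 1, {1} -> 1, {2} -> 1, {3} -> 1, {4} -> 1.
Now take the inner product of this character with each irreducible chi from the table, <chi_1*chi_4, chi> = (1/5) sum_C |C| (chi_1*chi_4)(C) conj(chi(C)):
  <chi_1*chi_4, chi_0> = (1/5)[1*(1)*conj(1) + 1*(1)*conj(1) + 1*(1)*conj(1) + 1*(1)*conj(1) + 1*(1)*conj(1)]
      = (1/5)[(1) + (1) + (1) + (1) + (1)] = 5/5 = 1
  <chi_1*chi_4, chi_1> = (1/5)[1*(1)*conj(1) + 1*(1)*conj(exp(2*I*pi/5)) + 1*(1)*conj(exp(4*I*pi/5)) + 1*(1)*conj(exp(-4*I*pi/5)) + 1*(1)*conj(exp(-2*I*pi/5))]
      = (1/5)[(1) + (exp(-2*I*pi/5)) + (exp(-4*I*pi/5)) + (exp(4*I*pi/5)) + (exp(2*I*pi/5))] = 0/5 = 0
  <chi_1*chi_4, chi_2> = (1/5)[1*(1)*conj(1) + 1*(1)*conj(exp(4*I*pi/5)) + 1*(1)*conj(exp(-2*I*pi/5)) + 1*(1)*conj(exp(2*I*pi/5)) + 1*(1)*conj(exp(-4*I*pi/5))]
      = (1/5)[(1) + (exp(-4*I*pi/5)) + (exp(2*I*pi/5)) + (exp(-2*I*pi/5)) + (exp(4*I*pi/5))] = 0/5 = 0
  <chi_1*chi_4, chi_3> = (1/5)[1*(1)*conj(1) + 1*(1)*conj(exp(-4*I*pi/5)) + 1*(1)*conj(exp(2*I*pi/5)) + 1*(1)*conj(exp(-2*I*pi/5)) + 1*(1)*conj(exp(4*I*pi/5))]
      = (1/5)[(1) + (exp(4*I*pi/5)) + (exp(-2*I*pi/5)) + (exp(2*I*pi/5)) + (exp(-4*I*pi/5))] = 0/5 = 0
  <chi_1*chi_4, chi_4> = (1/5)[1*(1)*conj(1) + 1*(1)*conj(exp(-2*I*pi/5)) + 1*(1)*conj(exp(-4*I*pi/5)) + 1*(1)*conj(exp(4*I*pi/5)) + 1*(1)*conj(exp(2*I*pi/5))]
      = (1/5)[(1) + (exp(2*I*pi/5)) + (exp(4*I*pi/5)) + (exp(-4*I*pi/5)) + (exp(-2*I*pi/5))] = 0/5 = 0
(Exp terms are combined using exp(i*s)*conj(exp(i*t)) = exp(i*(s-t)), and sums of them are collapsed using the identity that for every m > 1 the m distinct m-th roots of unity sum to 0, e.g. 1 + exp(2*I*pi/3) + exp(-2*I*pi/3) = 0.)
Hence the multiplicities are chi_0: 1. Dimension check: dim(chi_1)*dim(chi_4) = 1*1 = 1 and sum (mult * dim) = 1*1 = 1.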